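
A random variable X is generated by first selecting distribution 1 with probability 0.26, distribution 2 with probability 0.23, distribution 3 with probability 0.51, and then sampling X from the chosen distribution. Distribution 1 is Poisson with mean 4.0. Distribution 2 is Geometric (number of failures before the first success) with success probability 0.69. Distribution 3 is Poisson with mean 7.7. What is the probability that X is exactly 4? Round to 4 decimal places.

0.0861

Conditional on each component, P(X = 4): 1: 0.195367; 2: 0.00637229; 3: 0.0663261.
By total probability, P(X = 4) = 0.26·0.195367 + 0.23·0.00637229 + 0.51·0.0663261 = 0.0860873.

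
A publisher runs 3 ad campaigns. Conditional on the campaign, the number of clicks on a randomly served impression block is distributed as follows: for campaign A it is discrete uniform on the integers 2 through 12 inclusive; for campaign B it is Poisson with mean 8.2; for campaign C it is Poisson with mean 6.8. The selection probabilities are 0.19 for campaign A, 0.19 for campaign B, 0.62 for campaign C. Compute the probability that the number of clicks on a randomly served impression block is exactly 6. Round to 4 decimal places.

0.1341

Conditional on each campaign, P(X = 6): A: 0.0909091; B: 0.115967; C: 0.152939.
By total probability, P(X = 6) = 0.19·0.0909091 + 0.19·0.115967 + 0.62·0.152939 = 0.134129.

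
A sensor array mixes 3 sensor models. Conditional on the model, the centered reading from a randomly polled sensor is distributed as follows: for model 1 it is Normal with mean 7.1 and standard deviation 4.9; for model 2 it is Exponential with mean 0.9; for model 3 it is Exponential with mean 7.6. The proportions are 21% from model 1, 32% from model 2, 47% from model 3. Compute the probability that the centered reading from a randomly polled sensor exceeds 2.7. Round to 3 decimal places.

Conditional on each model, P(X > 2.7): 1: 0.815396; 2: 0.0497871; 3: 0.700989.
By total probability, P(X > 2.7) = 0.21·0.815396 + 0.32·0.0497871 + 0.47·0.700989 = 0.51663.

0.517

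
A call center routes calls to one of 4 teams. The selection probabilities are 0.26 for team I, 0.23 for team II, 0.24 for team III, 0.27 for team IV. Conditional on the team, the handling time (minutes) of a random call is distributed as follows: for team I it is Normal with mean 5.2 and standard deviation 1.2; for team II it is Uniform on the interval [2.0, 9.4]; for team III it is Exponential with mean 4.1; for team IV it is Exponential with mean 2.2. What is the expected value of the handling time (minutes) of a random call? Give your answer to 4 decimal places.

4.2410

Component means — I: 5.2; II: 5.7; III: 4.1; IV: 2.2.
E[X] = 0.26·5.2 + 0.23·5.7 + 0.24·4.1 + 0.27·2.2 = 4.241.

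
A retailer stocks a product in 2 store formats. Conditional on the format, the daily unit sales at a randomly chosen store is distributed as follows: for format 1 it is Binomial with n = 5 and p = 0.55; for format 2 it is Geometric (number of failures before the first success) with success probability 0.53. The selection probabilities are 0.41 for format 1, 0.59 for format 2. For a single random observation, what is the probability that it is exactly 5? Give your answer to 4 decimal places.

Conditional on each format, P(X = 5): 1: 0.0503284; 2: 0.0121553.
By total probability, P(X = 5) = 0.41·0.0503284 + 0.59·0.0121553 = 0.0278063.

0.0278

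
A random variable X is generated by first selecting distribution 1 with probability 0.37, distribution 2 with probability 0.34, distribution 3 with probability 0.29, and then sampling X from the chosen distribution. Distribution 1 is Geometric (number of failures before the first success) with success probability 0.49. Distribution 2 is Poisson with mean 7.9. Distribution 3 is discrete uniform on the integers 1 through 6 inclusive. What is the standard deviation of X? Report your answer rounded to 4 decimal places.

3.5769

Per component, 1: μ=1.04082, E[X²]=3.20741; 2: μ=7.9, E[X²]=70.31; 3: μ=3.5, E[X²]=15.1667.
E[X] = 0.37·1.04082 + 0.34·7.9 + 0.29·3.5 = 4.0861.
E[X²] = 0.37·3.20741 + 0.34·70.31 + 0.29·15.1667 = 29.4905.
Var(X) = E[X²] − (E[X])² = 29.4905 − 16.6962 = 12.7942.
SD(X) = √12.7942 = 3.5769.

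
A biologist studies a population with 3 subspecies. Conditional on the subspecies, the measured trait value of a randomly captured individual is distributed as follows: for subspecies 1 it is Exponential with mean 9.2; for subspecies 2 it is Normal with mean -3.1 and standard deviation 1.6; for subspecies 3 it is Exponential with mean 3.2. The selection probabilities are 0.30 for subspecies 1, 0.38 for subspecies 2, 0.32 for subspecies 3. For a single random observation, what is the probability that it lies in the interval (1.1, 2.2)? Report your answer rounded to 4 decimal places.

0.0975

Conditional on each subspecies, P(1.1 < X < 2.2): 1: 0.099994; 2: 0.00387012; 3: 0.206275.
By total probability, P(1.1 < X < 2.2) = 0.3·0.099994 + 0.38·0.00387012 + 0.32·0.206275 = 0.0974767.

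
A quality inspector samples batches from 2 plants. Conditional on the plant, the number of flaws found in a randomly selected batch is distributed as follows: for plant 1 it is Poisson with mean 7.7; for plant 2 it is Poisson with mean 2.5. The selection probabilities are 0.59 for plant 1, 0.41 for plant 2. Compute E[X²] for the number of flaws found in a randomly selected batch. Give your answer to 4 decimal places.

43.1116

For each component E[X²] = Var + (mean)², giving 1: 66.99; 2: 8.75.
Overall E[X²] = 0.59·66.99 + 0.41·8.75 = 43.1116.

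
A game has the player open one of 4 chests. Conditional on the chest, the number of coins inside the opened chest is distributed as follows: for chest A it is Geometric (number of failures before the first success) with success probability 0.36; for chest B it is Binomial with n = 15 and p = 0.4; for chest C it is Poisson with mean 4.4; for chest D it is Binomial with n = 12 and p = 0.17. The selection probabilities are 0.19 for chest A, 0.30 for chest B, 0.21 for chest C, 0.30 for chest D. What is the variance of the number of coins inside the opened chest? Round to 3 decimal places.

Per component, A: μ=1.77778, E[X²]=8.09877; B: μ=6, E[X²]=39.6; C: μ=4.4, E[X²]=23.76; D: μ=2.04, E[X²]=5.8548.
E[X] = 0.19·1.77778 + 0.3·6 + 0.21·4.4 + 0.3·2.04 = 3.67378.
E[X²] = 0.19·8.09877 + 0.3·39.6 + 0.21·23.76 + 0.3·5.8548 = 20.1648.
Var(X) = E[X²] − (E[X])² = 20.1648 − 13.4966 = 6.66816.

6.668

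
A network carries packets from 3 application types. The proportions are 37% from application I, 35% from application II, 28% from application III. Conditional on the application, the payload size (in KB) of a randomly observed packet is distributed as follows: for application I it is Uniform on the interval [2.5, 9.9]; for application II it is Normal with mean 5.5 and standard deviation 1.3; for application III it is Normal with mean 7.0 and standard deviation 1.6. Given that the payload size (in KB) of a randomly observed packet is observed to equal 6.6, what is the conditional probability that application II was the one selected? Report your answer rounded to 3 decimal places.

0.390

Likelihoods f(6.6 | ·): I: 0.135135; II: 0.214533; III: 0.241668.
Posterior ∝ prior × likelihood. Numerator for II: 0.35·0.214533 = 0.0750866.
Normalizing constant: 0.37·0.135135 + 0.35·0.214533 + 0.28·0.241668 = 0.192754.
P(II | observation) = 0.0750866 / 0.192754 = 0.389547.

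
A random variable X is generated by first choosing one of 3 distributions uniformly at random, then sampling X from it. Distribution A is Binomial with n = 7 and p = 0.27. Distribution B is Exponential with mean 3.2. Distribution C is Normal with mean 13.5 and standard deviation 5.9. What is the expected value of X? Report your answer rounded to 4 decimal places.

Component means — A: 1.89; B: 3.2; C: 13.5.
E[X] = 0.333333·1.89 + 0.333333·3.2 + 0.333333·13.5 = 6.19667.

6.1967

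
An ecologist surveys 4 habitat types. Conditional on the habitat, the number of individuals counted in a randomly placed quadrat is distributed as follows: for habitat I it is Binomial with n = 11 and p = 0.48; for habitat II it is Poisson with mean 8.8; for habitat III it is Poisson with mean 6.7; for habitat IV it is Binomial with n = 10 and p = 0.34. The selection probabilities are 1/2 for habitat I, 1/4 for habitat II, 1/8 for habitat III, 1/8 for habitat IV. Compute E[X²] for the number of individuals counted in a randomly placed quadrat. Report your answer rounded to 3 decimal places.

45.046

For each component E[X²] = Var + (mean)², giving I: 30.624; II: 86.24; III: 51.59; IV: 13.804.
Overall E[X²] = 0.5·30.624 + 0.25·86.24 + 0.125·51.59 + 0.125·13.804 = 45.0463.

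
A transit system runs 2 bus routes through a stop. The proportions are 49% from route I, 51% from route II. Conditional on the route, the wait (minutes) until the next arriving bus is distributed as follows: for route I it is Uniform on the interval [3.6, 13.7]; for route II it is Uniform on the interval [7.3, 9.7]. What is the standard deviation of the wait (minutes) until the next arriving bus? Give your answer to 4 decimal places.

2.1014

Per component, I: μ=8.65, E[X²]=83.3233; II: μ=8.5, E[X²]=72.73.
E[X] = 0.49·8.65 + 0.51·8.5 = 8.5735.
E[X²] = 0.49·83.3233 + 0.51·72.73 = 77.9207.
Var(X) = E[X²] − (E[X])² = 77.9207 − 73.5049 = 4.41583.
SD(X) = √4.41583 = 2.10139.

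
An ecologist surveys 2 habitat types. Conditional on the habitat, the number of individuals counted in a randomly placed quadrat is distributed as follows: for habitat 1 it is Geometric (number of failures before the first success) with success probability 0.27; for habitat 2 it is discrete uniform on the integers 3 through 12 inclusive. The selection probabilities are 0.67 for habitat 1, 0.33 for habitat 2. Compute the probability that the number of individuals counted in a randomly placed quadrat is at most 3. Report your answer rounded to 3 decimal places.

0.513

Conditional on each habitat, P(X ≤ 3): 1: 0.716018; 2: 0.1.
By total probability, P(X ≤ 3) = 0.67·0.716018 + 0.33·0.1 = 0.512732.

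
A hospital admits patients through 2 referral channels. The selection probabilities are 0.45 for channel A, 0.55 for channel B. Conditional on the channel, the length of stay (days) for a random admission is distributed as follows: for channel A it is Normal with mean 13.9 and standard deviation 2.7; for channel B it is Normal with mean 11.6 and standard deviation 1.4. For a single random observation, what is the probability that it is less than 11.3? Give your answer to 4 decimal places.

0.3038

Conditional on each channel, P(X < 11.3): A: 0.167783; B: 0.415162.
By total probability, P(X < 11.3) = 0.45·0.167783 + 0.55·0.415162 = 0.303842.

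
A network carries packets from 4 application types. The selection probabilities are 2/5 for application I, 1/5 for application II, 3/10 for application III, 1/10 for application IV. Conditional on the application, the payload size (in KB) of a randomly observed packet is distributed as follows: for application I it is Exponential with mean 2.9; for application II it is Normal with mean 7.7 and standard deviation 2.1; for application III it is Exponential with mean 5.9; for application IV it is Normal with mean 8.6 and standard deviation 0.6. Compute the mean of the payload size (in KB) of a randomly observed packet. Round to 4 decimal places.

Component means — I: 2.9; II: 7.7; III: 5.9; IV: 8.6.
E[X] = 0.4·2.9 + 0.2·7.7 + 0.3·5.9 + 0.1·8.6 = 5.33.

5.3300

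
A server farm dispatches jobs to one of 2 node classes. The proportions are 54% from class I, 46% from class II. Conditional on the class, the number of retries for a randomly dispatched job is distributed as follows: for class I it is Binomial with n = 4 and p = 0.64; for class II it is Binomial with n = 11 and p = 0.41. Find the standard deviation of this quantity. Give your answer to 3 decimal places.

Per component, I: μ=2.56, E[X²]=7.4752; II: μ=4.51, E[X²]=23.001.
E[X] = 0.54·2.56 + 0.46·4.51 = 3.457.
E[X²] = 0.54·7.4752 + 0.46·23.001 = 14.6171.
Var(X) = E[X²] − (E[X])² = 14.6171 − 11.9508 = 2.66622.
SD(X) = √2.66622 = 1.63286.

1.633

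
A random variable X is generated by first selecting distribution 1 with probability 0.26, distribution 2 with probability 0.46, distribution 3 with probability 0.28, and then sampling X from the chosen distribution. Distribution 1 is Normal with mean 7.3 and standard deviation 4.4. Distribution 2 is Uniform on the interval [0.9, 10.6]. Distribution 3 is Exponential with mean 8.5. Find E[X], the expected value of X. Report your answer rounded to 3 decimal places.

6.923

Component means — 1: 7.3; 2: 5.75; 3: 8.5.
E[X] = 0.26·7.3 + 0.46·5.75 + 0.28·8.5 = 6.923.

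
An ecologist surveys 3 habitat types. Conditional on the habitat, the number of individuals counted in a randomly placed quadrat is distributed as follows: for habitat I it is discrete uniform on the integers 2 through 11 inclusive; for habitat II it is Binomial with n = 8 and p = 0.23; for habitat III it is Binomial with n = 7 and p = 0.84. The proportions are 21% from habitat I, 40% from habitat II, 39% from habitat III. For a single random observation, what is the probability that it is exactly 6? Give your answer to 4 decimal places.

0.1754

Conditional on each habitat, P(X = 6): I: 0.1; II: 0.00245757; III: 0.393454.
By total probability, P(X = 6) = 0.21·0.1 + 0.4·0.00245757 + 0.39·0.393454 = 0.17543.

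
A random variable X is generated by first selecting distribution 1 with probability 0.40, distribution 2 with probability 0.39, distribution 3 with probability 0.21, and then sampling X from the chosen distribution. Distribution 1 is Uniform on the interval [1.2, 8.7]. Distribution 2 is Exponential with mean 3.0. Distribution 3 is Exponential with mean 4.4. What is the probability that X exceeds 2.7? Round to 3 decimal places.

0.592

Conditional on each component, P(X > 2.7): 1: 0.8; 2: 0.40657; 3: 0.541379.
By total probability, P(X > 2.7) = 0.4·0.8 + 0.39·0.40657 + 0.21·0.541379 = 0.592252.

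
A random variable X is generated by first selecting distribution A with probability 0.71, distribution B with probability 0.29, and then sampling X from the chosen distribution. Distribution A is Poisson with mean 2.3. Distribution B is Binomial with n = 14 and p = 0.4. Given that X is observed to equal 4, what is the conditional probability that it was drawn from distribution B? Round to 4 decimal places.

0.3512

Likelihoods P(X=4 | ·): A: 0.116902; B: 0.154948.
Posterior ∝ prior × likelihood. Numerator for B: 0.29·0.154948 = 0.044935.
Normalizing constant: 0.71·0.116902 + 0.29·0.154948 = 0.127936.
P(B | observation) = 0.044935 / 0.127936 = 0.351231.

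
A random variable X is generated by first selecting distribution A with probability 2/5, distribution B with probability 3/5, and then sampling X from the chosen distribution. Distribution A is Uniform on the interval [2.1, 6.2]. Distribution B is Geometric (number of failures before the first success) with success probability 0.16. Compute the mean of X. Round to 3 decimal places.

Component means — A: 4.15; B: 5.25.
E[X] = 0.4·4.15 + 0.6·5.25 = 4.81.

4.810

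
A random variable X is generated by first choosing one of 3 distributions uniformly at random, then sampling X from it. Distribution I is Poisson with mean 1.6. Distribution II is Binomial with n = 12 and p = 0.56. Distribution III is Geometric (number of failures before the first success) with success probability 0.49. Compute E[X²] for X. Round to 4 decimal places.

For each component E[X²] = Var + (mean)², giving I: 4.16; II: 48.1152; III: 3.20741.
Overall E[X²] = 0.333333·4.16 + 0.333333·48.1152 + 0.333333·3.20741 = 18.4942.

18.4942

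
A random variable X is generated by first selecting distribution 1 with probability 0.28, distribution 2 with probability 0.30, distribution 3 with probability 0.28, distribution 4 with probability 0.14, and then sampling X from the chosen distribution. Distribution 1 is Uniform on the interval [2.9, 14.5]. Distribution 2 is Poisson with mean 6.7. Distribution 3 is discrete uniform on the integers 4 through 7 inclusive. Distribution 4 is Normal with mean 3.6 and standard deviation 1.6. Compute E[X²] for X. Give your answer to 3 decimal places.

50.803

For each component E[X²] = Var + (mean)², giving 1: 86.9033; 2: 51.59; 3: 31.5; 4: 15.52.
Overall E[X²] = 0.28·86.9033 + 0.3·51.59 + 0.28·31.5 + 0.14·15.52 = 50.8027.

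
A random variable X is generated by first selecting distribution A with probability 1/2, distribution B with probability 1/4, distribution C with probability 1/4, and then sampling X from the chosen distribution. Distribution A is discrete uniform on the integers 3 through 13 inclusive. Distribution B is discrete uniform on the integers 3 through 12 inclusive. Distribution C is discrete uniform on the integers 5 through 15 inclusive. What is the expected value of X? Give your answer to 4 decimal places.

Component means — A: 8; B: 7.5; C: 10.
E[X] = 0.5·8 + 0.25·7.5 + 0.25·10 = 8.375.

8.3750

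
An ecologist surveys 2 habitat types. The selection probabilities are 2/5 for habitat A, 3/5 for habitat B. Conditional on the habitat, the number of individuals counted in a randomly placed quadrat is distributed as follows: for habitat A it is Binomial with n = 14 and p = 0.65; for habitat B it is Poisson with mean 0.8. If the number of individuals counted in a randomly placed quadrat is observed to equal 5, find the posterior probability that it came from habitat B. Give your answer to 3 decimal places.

Likelihoods P(X=5 | ·): A: 0.0183081; B: 0.00122697.
Posterior ∝ prior × likelihood. Numerator for B: 0.6·0.00122697 = 0.000736181.
Normalizing constant: 0.4·0.0183081 + 0.6·0.00122697 = 0.00805942.
P(B | observation) = 0.000736181 / 0.00805942 = 0.0913441.

0.091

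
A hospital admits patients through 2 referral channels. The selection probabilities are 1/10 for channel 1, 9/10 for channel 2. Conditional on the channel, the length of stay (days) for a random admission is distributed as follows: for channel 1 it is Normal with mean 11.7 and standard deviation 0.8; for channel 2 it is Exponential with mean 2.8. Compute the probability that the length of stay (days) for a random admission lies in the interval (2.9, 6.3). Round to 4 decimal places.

Conditional on each channel, P(2.9 < X < 6.3): 1: 7.39225e-12; 2: 0.249574.
By total probability, P(2.9 < X < 6.3) = 0.1·7.39225e-12 + 0.9·0.249574 = 0.224616.

0.2246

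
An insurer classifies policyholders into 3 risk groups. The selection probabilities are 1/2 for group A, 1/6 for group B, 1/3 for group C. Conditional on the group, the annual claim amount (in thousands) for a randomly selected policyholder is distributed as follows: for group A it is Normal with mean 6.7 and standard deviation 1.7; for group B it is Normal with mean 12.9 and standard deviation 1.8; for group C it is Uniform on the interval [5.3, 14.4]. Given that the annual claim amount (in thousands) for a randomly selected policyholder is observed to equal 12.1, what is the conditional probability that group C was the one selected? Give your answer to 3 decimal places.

Likelihoods f(12.1 | ·): A: 0.00151166; B: 0.200791; C: 0.10989.
Posterior ∝ prior × likelihood. Numerator for C: 0.333333·0.10989 = 0.03663.
Normalizing constant: 0.5·0.00151166 + 0.166667·0.200791 + 0.333333·0.10989 = 0.070851.
P(C | observation) = 0.03663 / 0.070851 = 0.517001.

0.517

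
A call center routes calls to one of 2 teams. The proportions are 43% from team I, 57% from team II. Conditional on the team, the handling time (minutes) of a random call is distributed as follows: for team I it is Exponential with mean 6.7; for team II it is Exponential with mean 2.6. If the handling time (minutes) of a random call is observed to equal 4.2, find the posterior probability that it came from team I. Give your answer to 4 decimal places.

0.4403

Likelihoods f(4.2 | ·): I: 0.0797409; II: 0.076467.
Posterior ∝ prior × likelihood. Numerator for I: 0.43·0.0797409 = 0.0342886.
Normalizing constant: 0.43·0.0797409 + 0.57·0.076467 = 0.0778748.
P(I | observation) = 0.0342886 / 0.0778748 = 0.440304.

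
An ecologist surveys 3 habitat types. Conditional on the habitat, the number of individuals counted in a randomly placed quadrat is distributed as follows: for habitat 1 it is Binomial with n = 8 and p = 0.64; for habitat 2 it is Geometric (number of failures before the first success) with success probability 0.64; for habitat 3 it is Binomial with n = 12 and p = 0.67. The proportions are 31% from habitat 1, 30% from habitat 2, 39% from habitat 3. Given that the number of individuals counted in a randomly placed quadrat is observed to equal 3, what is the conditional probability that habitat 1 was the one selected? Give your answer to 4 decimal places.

Likelihoods P(X=3 | ·): 1: 0.0887647; 2: 0.0298598; 3: 0.00307095.
Posterior ∝ prior × likelihood. Numerator for 1: 0.31·0.0887647 = 0.0275171.
Normalizing constant: 0.31·0.0887647 + 0.3·0.0298598 + 0.39·0.00307095 = 0.0376727.
P(1 | observation) = 0.0275171 / 0.0376727 = 0.730425.

0.7304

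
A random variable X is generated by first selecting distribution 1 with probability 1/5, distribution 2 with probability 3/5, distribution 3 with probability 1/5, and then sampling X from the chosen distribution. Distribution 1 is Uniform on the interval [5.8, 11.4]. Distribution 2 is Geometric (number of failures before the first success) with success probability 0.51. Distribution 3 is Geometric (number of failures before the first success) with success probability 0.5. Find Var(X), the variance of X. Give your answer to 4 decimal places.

Per component, 1: μ=8.6, E[X²]=76.5733; 2: μ=0.960784, E[X²]=2.807; 3: μ=1, E[X²]=3.
E[X] = 0.2·8.6 + 0.6·0.960784 + 0.2·1 = 2.49647.
E[X²] = 0.2·76.5733 + 0.6·2.807 + 0.2·3 = 17.5989.
Var(X) = E[X²] − (E[X])² = 17.5989 − 6.23237 = 11.3665.

11.3665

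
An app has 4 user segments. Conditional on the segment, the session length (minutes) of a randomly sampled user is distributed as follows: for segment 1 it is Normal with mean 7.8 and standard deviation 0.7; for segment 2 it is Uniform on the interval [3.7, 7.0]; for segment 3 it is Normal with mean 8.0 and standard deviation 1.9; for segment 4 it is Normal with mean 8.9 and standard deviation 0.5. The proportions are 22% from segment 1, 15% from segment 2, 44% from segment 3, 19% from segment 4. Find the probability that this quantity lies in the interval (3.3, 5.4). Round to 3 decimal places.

0.112

Conditional on each segment, P(3.3 < X < 5.4): 1: 0.000303383; 2: 0.515152; 3: 0.0789038; 4: 1.27981e-12.
By total probability, P(3.3 < X < 5.4) = 0.22·0.000303383 + 0.15·0.515152 + 0.44·0.0789038 + 0.19·1.27981e-12 = 0.112057.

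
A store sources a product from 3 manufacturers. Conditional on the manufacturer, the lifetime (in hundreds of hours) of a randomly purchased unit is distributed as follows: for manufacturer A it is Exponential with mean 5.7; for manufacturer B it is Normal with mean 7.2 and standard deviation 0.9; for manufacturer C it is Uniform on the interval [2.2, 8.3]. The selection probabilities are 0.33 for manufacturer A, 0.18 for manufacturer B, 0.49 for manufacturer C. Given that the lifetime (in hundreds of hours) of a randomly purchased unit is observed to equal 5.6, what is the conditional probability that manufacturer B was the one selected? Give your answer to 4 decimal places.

Likelihoods f(5.6 | ·): A: 0.0656825; B: 0.0912799; C: 0.163934.
Posterior ∝ prior × likelihood. Numerator for B: 0.18·0.0912799 = 0.0164304.
Normalizing constant: 0.33·0.0656825 + 0.18·0.0912799 + 0.49·0.163934 = 0.118433.
P(B | observation) = 0.0164304 / 0.118433 = 0.138731.

0.1387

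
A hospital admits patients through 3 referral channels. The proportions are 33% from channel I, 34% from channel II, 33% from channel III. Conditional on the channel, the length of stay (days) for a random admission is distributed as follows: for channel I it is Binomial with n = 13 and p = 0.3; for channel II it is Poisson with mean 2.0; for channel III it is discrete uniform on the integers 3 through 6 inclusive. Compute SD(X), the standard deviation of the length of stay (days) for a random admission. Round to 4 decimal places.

1.7717

Per component, I: μ=3.9, E[X²]=17.94; II: μ=2, E[X²]=6; III: μ=4.5, E[X²]=21.5.
E[X] = 0.33·3.9 + 0.34·2 + 0.33·4.5 = 3.452.
E[X²] = 0.33·17.94 + 0.34·6 + 0.33·21.5 = 15.0552.
Var(X) = E[X²] − (E[X])² = 15.0552 − 11.9163 = 3.1389.
SD(X) = √3.1389 = 1.77169.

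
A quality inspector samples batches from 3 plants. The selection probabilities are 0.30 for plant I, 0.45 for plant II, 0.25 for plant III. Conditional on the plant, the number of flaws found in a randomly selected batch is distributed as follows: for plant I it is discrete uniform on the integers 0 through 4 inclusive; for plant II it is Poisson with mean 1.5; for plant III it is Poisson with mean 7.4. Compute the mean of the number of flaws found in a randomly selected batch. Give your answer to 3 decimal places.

3.125

Component means — I: 2; II: 1.5; III: 7.4.
E[X] = 0.3·2 + 0.45·1.5 + 0.25·7.4 = 3.125.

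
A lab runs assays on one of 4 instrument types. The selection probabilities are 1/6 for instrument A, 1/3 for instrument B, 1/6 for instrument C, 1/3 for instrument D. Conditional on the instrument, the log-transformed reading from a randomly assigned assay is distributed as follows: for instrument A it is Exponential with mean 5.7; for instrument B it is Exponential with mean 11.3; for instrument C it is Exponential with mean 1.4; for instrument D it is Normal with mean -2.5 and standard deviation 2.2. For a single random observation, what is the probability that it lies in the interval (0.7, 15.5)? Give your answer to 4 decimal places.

0.4906

Conditional on each instrument, P(0.7 < X < 15.5): A: 0.818513; B: 0.686253; C: 0.606515; D: 0.0728976.
By total probability, P(0.7 < X < 15.5) = 0.166667·0.818513 + 0.333333·0.686253 + 0.166667·0.606515 + 0.333333·0.0728976 = 0.490555.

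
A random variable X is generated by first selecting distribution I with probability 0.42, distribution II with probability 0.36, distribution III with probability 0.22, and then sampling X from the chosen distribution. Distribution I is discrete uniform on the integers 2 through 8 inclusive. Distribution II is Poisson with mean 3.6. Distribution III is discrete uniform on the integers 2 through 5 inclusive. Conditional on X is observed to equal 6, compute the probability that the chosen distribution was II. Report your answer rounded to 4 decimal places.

Likelihoods P(X=6 | ·): I: 0.142857; II: 0.0826081; III: 0.
Posterior ∝ prior × likelihood. Numerator for II: 0.36·0.0826081 = 0.0297389.
Normalizing constant: 0.42·0.142857 + 0.36·0.0826081 + 0.22·0 = 0.0897389.
P(II | observation) = 0.0297389 / 0.0897389 = 0.331394.

0.3314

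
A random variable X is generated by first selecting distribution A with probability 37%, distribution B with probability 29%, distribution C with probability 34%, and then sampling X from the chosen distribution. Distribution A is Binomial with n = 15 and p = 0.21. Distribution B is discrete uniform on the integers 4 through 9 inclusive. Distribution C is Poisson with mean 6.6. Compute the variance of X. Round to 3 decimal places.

6.713

Per component, A: μ=3.15, E[X²]=12.411; B: μ=6.5, E[X²]=45.1667; C: μ=6.6, E[X²]=50.16.
E[X] = 0.37·3.15 + 0.29·6.5 + 0.34·6.6 = 5.2945.
E[X²] = 0.37·12.411 + 0.29·45.1667 + 0.34·50.16 = 34.7448.
Var(X) = E[X²] − (E[X])² = 34.7448 − 28.0317 = 6.71307.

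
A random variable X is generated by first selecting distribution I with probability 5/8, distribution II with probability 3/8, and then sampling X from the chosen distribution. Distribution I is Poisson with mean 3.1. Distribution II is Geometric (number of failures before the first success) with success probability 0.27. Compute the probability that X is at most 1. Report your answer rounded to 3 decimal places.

0.291

Conditional on each component, P(X ≤ 1): I: 0.184702; II: 0.4671.
By total probability, P(X ≤ 1) = 0.625·0.184702 + 0.375·0.4671 = 0.290601.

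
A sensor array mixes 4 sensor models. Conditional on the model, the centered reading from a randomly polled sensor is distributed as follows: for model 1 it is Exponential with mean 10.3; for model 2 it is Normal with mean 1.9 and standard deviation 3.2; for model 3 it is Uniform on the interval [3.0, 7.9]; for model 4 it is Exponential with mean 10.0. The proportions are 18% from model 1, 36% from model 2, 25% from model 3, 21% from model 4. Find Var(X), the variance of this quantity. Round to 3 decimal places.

57.098

Per component, 1: μ=10.3, E[X²]=212.18; 2: μ=1.9, E[X²]=13.85; 3: μ=5.45, E[X²]=31.7033; 4: μ=10, E[X²]=200.
E[X] = 0.18·10.3 + 0.36·1.9 + 0.25·5.45 + 0.21·10 = 6.0005.
E[X²] = 0.18·212.18 + 0.36·13.85 + 0.25·31.7033 + 0.21·200 = 93.1042.
Var(X) = E[X²] − (E[X])² = 93.1042 − 36.006 = 57.0982.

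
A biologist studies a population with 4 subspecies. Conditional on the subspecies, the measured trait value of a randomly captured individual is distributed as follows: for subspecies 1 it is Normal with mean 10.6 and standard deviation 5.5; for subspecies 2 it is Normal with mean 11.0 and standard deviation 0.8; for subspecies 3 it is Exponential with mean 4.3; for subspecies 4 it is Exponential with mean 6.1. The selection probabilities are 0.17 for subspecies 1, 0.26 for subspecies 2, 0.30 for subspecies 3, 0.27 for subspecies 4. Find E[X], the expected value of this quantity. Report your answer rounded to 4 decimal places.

7.5990

Component means — 1: 10.6; 2: 11; 3: 4.3; 4: 6.1.
E[X] = 0.17·10.6 + 0.26·11 + 0.3·4.3 + 0.27·6.1 = 7.599.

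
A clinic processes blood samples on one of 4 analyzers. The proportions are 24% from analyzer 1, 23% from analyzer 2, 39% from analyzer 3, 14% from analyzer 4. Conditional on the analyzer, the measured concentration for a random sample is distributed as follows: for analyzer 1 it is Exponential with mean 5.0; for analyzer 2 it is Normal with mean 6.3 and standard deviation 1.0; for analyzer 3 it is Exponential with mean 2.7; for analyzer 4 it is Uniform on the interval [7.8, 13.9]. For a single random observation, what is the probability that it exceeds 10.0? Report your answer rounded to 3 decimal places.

Conditional on each analyzer, P(X > 10.0): 1: 0.135335; 2: 0.0001078; 3: 0.0246321; 4: 0.639344.
By total probability, P(X > 10.0) = 0.24·0.135335 + 0.23·0.0001078 + 0.39·0.0246321 + 0.14·0.639344 = 0.13162.

0.132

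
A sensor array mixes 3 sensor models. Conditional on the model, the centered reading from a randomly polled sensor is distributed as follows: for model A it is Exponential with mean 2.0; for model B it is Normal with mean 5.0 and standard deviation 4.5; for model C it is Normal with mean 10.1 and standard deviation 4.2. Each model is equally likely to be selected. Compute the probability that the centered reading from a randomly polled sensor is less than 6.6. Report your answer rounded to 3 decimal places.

Conditional on each model, P(X < 6.6): A: 0.963117; B: 0.638913; C: 0.202328.
By total probability, P(X < 6.6) = 0.333333·0.963117 + 0.333333·0.638913 + 0.333333·0.202328 = 0.601453.

0.601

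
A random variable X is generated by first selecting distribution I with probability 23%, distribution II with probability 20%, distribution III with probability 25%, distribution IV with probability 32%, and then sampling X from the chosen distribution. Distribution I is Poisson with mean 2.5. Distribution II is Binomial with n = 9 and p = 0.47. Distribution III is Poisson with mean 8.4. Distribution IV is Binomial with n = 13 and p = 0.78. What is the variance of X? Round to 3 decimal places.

13.620

Per component, I: μ=2.5, E[X²]=8.75; II: μ=4.23, E[X²]=20.1348; III: μ=8.4, E[X²]=78.96; IV: μ=10.14, E[X²]=105.05.
E[X] = 0.23·2.5 + 0.2·4.23 + 0.25·8.4 + 0.32·10.14 = 6.7658.
E[X²] = 0.23·8.75 + 0.2·20.1348 + 0.25·78.96 + 0.32·105.05 = 59.3956.
Var(X) = E[X²] − (E[X])² = 59.3956 − 45.776 = 13.6195.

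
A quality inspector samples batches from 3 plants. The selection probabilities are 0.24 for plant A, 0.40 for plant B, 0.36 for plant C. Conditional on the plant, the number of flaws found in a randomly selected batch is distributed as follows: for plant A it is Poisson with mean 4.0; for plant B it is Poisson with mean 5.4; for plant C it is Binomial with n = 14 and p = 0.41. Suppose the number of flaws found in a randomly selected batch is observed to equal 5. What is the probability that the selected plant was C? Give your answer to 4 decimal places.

Likelihoods P(X=5 | ·): A: 0.156293; B: 0.172821; C: 0.200933.
Posterior ∝ prior × likelihood. Numerator for C: 0.36·0.200933 = 0.0723359.
Normalizing constant: 0.24·0.156293 + 0.4·0.172821 + 0.36·0.200933 = 0.178975.
P(C | observation) = 0.0723359 / 0.178975 = 0.404168.

0.4042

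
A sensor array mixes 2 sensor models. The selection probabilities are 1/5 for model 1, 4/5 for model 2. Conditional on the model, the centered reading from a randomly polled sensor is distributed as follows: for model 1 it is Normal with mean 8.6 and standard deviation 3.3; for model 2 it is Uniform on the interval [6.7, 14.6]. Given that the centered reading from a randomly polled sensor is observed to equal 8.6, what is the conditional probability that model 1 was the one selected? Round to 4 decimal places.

0.1927

Likelihoods f(8.6 | ·): 1: 0.120892; 2: 0.126582.
Posterior ∝ prior × likelihood. Numerator for 1: 0.2·0.120892 = 0.0241783.
Normalizing constant: 0.2·0.120892 + 0.8·0.126582 = 0.125444.
P(1 | observation) = 0.0241783 / 0.125444 = 0.192742.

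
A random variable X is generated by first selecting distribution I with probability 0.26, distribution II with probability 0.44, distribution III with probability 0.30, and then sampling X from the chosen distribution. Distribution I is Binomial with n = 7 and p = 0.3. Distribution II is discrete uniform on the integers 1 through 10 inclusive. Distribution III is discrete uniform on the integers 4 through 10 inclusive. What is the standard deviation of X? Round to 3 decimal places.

2.950

Per component, I: μ=2.1, E[X²]=5.88; II: μ=5.5, E[X²]=38.5; III: μ=7, E[X²]=53.
E[X] = 0.26·2.1 + 0.44·5.5 + 0.3·7 = 5.066.
E[X²] = 0.26·5.88 + 0.44·38.5 + 0.3·53 = 34.3688.
Var(X) = E[X²] − (E[X])² = 34.3688 − 25.6644 = 8.70444.
SD(X) = √8.70444 = 2.95033.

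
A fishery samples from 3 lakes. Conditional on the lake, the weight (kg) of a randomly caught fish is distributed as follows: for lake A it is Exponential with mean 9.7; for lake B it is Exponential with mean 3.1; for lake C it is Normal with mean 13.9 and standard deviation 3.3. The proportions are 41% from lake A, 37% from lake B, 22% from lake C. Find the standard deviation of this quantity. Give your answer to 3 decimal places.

Per component, A: μ=9.7, E[X²]=188.18; B: μ=3.1, E[X²]=19.22; C: μ=13.9, E[X²]=204.1.
E[X] = 0.41·9.7 + 0.37·3.1 + 0.22·13.9 = 8.182.
E[X²] = 0.41·188.18 + 0.37·19.22 + 0.22·204.1 = 129.167.
Var(X) = E[X²] − (E[X])² = 129.167 − 66.9451 = 62.2221.
SD(X) = √62.2221 = 7.8881.

7.888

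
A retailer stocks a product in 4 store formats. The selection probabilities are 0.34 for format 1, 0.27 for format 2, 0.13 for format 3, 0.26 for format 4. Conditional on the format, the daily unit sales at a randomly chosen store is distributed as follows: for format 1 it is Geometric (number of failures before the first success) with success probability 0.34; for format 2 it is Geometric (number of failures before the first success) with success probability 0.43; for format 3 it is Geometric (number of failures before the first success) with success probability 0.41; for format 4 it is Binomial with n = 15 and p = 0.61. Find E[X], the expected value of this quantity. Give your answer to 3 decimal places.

3.584

Component means — 1: 1.94118; 2: 1.32558; 3: 1.43902; 4: 9.15.
E[X] = 0.34·1.94118 + 0.27·1.32558 + 0.13·1.43902 + 0.26·9.15 = 3.58398.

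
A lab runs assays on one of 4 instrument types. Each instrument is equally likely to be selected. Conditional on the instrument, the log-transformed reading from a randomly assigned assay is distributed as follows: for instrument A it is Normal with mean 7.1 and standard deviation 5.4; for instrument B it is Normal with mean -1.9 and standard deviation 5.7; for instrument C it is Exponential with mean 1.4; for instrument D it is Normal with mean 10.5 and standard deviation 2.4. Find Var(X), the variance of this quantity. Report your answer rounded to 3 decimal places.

Per component, A: μ=7.1, E[X²]=79.57; B: μ=-1.9, E[X²]=36.1; C: μ=1.4, E[X²]=3.92; D: μ=10.5, E[X²]=116.01.
E[X] = 0.25·7.1 + 0.25·-1.9 + 0.25·1.4 + 0.25·10.5 = 4.275.
E[X²] = 0.25·79.57 + 0.25·36.1 + 0.25·3.92 + 0.25·116.01 = 58.9.
Var(X) = E[X²] − (E[X])² = 58.9 − 18.2756 = 40.6244.

40.624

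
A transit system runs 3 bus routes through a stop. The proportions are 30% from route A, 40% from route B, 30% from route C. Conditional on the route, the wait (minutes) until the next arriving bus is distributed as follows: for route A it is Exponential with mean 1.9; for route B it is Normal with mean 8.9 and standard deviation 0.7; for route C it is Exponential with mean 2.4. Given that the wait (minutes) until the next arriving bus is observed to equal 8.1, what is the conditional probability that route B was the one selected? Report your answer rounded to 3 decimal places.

Likelihoods f(8.1 | ·): A: 0.00740936; B: 0.296614; C: 0.0142575.
Posterior ∝ prior × likelihood. Numerator for B: 0.4·0.296614 = 0.118645.
Normalizing constant: 0.3·0.00740936 + 0.4·0.296614 + 0.3·0.0142575 = 0.125146.
P(B | observation) = 0.118645 / 0.125146 = 0.94806.

0.948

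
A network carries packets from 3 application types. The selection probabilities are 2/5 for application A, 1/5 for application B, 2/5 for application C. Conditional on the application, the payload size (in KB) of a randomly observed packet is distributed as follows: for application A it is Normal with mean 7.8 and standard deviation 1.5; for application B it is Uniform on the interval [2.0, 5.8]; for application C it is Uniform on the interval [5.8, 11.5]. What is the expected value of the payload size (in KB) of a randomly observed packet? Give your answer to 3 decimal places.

Component means — A: 7.8; B: 3.9; C: 8.65.
E[X] = 0.4·7.8 + 0.2·3.9 + 0.4·8.65 = 7.36.

7.360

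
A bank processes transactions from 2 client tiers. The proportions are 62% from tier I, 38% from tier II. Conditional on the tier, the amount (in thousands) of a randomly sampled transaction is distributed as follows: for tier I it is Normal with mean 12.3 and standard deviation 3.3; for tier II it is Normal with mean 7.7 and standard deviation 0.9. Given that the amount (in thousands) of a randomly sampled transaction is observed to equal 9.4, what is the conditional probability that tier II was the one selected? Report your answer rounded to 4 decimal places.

0.3571

Likelihoods f(9.4 | ·): I: 0.0821675; II: 0.0744574.
Posterior ∝ prior × likelihood. Numerator for II: 0.38·0.0744574 = 0.0282938.
Normalizing constant: 0.62·0.0821675 + 0.38·0.0744574 = 0.0792377.
P(II | observation) = 0.0282938 / 0.0792377 = 0.357075.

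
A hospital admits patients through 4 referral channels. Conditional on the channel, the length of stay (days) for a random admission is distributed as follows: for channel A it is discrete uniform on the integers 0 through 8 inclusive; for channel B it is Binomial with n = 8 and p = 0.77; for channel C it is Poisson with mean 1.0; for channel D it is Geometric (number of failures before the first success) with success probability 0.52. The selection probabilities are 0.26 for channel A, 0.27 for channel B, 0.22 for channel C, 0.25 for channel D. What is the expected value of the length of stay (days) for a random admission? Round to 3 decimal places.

Component means — A: 4; B: 6.16; C: 1; D: 0.923077.
E[X] = 0.26·4 + 0.27·6.16 + 0.22·1 + 0.25·0.923077 = 3.15397.

3.154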